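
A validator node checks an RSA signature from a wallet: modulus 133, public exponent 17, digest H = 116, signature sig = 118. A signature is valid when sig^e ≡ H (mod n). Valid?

no

sig^2 ≡ 118^2 = 13924 ≡ 92
sig^4 ≡ 92^2 = 8464 ≡ 85
sig^8 ≡ 85^2 = 7225 ≡ 43
sig^16 ≡ 43^2 = 1849 ≡ 120
17 = 16 + 1, so sig^17 ≡ 120·118 ≡ 62 (mod 133)
62 ≠ 116, so verification fails.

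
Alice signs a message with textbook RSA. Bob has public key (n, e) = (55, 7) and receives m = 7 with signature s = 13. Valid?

yes

s^2 ≡ 13^2 = 169 ≡ 4
s^4 ≡ 4^2 = 16
7 = 4 + 2 + 1, so s^7 ≡ 16·4·13 ≡ 7 (mod 55)
7 = m, so the signature checks out.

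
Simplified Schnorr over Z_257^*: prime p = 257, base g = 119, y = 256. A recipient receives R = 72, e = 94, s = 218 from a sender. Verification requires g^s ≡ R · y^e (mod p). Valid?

yes

g^s mod p:
119^2 = 14161 ≡ 26
119^4 ≡ 26^2 = 676 ≡ 162
119^8 ≡ 162^2 = 26244 ≡ 30
119^16 ≡ 30^2 = 900 ≡ 129
119^32 ≡ 129^2 = 16641 ≡ 193
119^64 ≡ 193^2 = 37249 ≡ 241
119^128 ≡ 241^2 = 58081 ≡ 256
218 = 128 + 64 + 16 + 8 + 2, so 119^218 ≡ 256·241·129·30·26 ≡ 72 (mod 257)
R · y^e mod p:
256^2 = 65536 ≡ 1
256^4 ≡ 1^2 = 1
256^8 ≡ 1^2 = 1
256^16 ≡ 1^2 = 1
256^32 ≡ 1^2 = 1
256^64 ≡ 1^2 = 1
94 = 64 + 16 + 8 + 4 + 2, so 256^94 ≡ 1·1·1·1·1 ≡ 1 (mod 257)
72·1 = 72 ≡ 72 (mod 257)
72 ≡ 72 (mod 257); signature holds.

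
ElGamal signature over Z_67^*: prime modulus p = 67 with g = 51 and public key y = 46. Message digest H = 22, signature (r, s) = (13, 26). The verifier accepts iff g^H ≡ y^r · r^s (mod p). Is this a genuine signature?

forged

Left side g^H mod p:
Squares mod 67: 51^1≡51, 51^2≡55, 51^4≡10, 51^8≡33, 51^16≡17
22 = 16 + 4 + 2, so 51^22 ≡ 17·10·55 ≡ 37 (mod 67)
Right side y^r · r^s mod p:
Squares mod 67: 46^1≡46, 46^2≡39, 46^4≡47, 46^8≡65
13 = 8 + 4 + 1, so 46^13 ≡ 65·47·46 ≡ 31 (mod 67)
Squares mod 67: 13^1≡13, 13^2≡35, 13^4≡19, 13^8≡26, 13^16≡6
26 = 16 + 8 + 2, so 13^26 ≡ 6·26·35 ≡ 33 (mod 67)
31·33 = 1023 ≡ 18 (mod 67)
37 ≠ 18, so verification fails.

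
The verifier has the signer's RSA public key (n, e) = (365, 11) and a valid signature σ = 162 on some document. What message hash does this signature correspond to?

σ^2 ≡ 162^2 = 26244 ≡ 329
σ^4 ≡ 329^2 = 108241 ≡ 201
σ^8 ≡ 201^2 = 40401 ≡ 251
11 = 8 + 2 + 1, so σ^11 ≡ 251·329·162 ≡ 183 (mod 365)

183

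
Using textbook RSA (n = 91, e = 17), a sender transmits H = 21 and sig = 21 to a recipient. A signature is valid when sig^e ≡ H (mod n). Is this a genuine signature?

genuine

Squares mod 91: sig^1≡21, sig^2≡77, sig^4≡14, sig^8≡14, sig^16≡14
17 = 16 + 1, so sig^17 ≡ 14·21 ≡ 21 (mod 91)
sig^17 mod 91 = 21 matches H.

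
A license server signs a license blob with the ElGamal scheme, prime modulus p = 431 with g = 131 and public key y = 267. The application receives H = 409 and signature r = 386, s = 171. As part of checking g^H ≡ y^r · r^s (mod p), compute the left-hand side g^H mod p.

131^2 = 17161 ≡ 352
131^4 ≡ 352^2 = 123904 ≡ 207
131^8 ≡ 207^2 = 42849 ≡ 180
131^16 ≡ 180^2 = 32400 ≡ 75
131^32 ≡ 75^2 = 5625 ≡ 22
131^64 ≡ 22^2 = 484 ≡ 53
131^128 ≡ 53^2 = 2809 ≡ 223
131^256 ≡ 223^2 = 49729 ≡ 164
409 = 256 + 128 + 16 + 8 + 1, so 131^409 ≡ 164·223·75·180·131 ≡ 155 (mod 431)

155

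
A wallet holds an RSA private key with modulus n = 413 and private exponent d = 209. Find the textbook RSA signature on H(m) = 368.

(H(m))^2 ≡ 368^2 = 135424 ≡ 373
(H(m))^4 ≡ 373^2 = 139129 ≡ 361
(H(m))^8 ≡ 361^2 = 130321 ≡ 226
(H(m))^16 ≡ 226^2 = 51076 ≡ 277
(H(m))^32 ≡ 277^2 = 76729 ≡ 324
(H(m))^64 ≡ 324^2 = 104976 ≡ 74
(H(m))^128 ≡ 74^2 = 5476 ≡ 107
209 = 128 + 64 + 16 + 1, so (H(m))^209 ≡ 107·74·277·368 ≡ 44 (mod 413)

44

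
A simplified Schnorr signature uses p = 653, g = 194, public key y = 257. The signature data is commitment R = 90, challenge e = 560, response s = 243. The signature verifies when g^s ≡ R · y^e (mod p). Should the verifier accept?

g^s mod p:
Squares mod 653: 194^1≡194, 194^2≡415, 194^4≡486, 194^8≡463, 194^16≡185, 194^32≡269, 194^64≡531, 194^128≡518
243 = 128 + 64 + 32 + 16 + 2 + 1, so 194^243 ≡ 518·531·269·185·415·194 ≡ 285 (mod 653)
R · y^e mod p:
Squares mod 653: 257^1≡257, 257^2≡96, 257^4≡74, 257^8≡252, 257^16≡163, 257^32≡449, 257^64≡477, 257^128≡285, 257^256≡253, 257^512≡15
560 = 512 + 32 + 16, so 257^560 ≡ 15·449·163 ≡ 112 (mod 653)
90·112 = 10080 ≡ 285 (mod 653)
285 ≡ 285 (mod 653); signature holds.

accept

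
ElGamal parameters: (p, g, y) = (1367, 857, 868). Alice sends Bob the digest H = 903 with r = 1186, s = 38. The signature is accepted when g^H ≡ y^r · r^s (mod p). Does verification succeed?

Left side g^H mod p:
857^2 = 734449 ≡ 370
857^4 ≡ 370^2 = 136900 ≡ 200
857^8 ≡ 200^2 = 40000 ≡ 357
857^16 ≡ 357^2 = 127449 ≡ 318
857^32 ≡ 318^2 = 101124 ≡ 1333
857^64 ≡ 1333^2 = 1776889 ≡ 1156
857^128 ≡ 1156^2 = 1336336 ≡ 777
857^256 ≡ 777^2 = 603729 ≡ 882
857^512 ≡ 882^2 = 777924 ≡ 101
903 = 512 + 256 + 128 + 4 + 2 + 1, so 857^903 ≡ 101·882·777·200·370·857 ≡ 795 (mod 1367)
Right side y^r · r^s mod p:
868^2 = 753424 ≡ 207
868^4 ≡ 207^2 = 42849 ≡ 472
868^8 ≡ 472^2 = 222784 ≡ 1330
868^16 ≡ 1330^2 = 1768900 ≡ 2
868^32 ≡ 2^2 = 4
868^64 ≡ 4^2 = 16
868^128 ≡ 16^2 = 256
868^256 ≡ 256^2 = 65536 ≡ 1287
868^512 ≡ 1287^2 = 1656369 ≡ 932
868^1024 ≡ 932^2 = 868624 ≡ 579
1186 = 1024 + 128 + 32 + 2, so 868^1186 ≡ 579·256·4·207 ≡ 212 (mod 1367)
1186^2 = 1406596 ≡ 1320
1186^4 ≡ 1320^2 = 1742400 ≡ 842
1186^8 ≡ 842^2 = 708964 ≡ 858
1186^16 ≡ 858^2 = 736164 ≡ 718
1186^32 ≡ 718^2 = 515524 ≡ 165
38 = 32 + 4 + 2, so 1186^38 ≡ 165·842·1320 ≡ 449 (mod 1367)
212·449 = 95188 ≡ 865 (mod 1367)
795 ≠ 865, so verification fails.

fails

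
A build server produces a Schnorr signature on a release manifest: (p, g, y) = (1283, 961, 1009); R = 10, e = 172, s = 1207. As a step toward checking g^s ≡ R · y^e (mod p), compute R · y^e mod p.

263

Squares mod 1283: 1009^1≡1009, 1009^2≡662, 1009^4≡741, 1009^8≡1240, 1009^16≡566, 1009^32≡889, 1009^64≡1276, 1009^128≡49
172 = 128 + 32 + 8 + 4, so 1009^172 ≡ 49·889·1240·741 ≡ 1181 (mod 1283)
R · y^e ≡ 10·1181 = 11810 ≡ 263 (mod 1283)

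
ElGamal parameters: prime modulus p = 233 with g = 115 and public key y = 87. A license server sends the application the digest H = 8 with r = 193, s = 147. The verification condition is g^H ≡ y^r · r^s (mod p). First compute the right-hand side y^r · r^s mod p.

87^2 = 7569 ≡ 113
87^4 ≡ 113^2 = 12769 ≡ 187
87^8 ≡ 187^2 = 34969 ≡ 19
87^16 ≡ 19^2 = 361 ≡ 128
87^32 ≡ 128^2 = 16384 ≡ 74
87^64 ≡ 74^2 = 5476 ≡ 117
87^128 ≡ 117^2 = 13689 ≡ 175
193 = 128 + 64 + 1, so 87^193 ≡ 175·117·87 ≡ 40 (mod 233)
193^2 = 37249 ≡ 202
193^4 ≡ 202^2 = 40804 ≡ 29
193^8 ≡ 29^2 = 841 ≡ 142
193^16 ≡ 142^2 = 20164 ≡ 126
193^32 ≡ 126^2 = 15876 ≡ 32
193^64 ≡ 32^2 = 1024 ≡ 92
193^128 ≡ 92^2 = 8464 ≡ 76
147 = 128 + 16 + 2 + 1, so 193^147 ≡ 76·126·202·193 ≡ 94 (mod 233)
y^r · r^s ≡ 40·94 = 3760 ≡ 32 (mod 233)

32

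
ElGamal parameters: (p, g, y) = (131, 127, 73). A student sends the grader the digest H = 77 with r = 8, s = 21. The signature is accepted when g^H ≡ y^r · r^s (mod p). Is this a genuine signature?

genuine

Left side g^H mod p:
127^2 = 16129 ≡ 16
127^4 ≡ 16^2 = 256 ≡ 125
127^8 ≡ 125^2 = 15625 ≡ 36
127^16 ≡ 36^2 = 1296 ≡ 117
127^32 ≡ 117^2 = 13689 ≡ 65
127^64 ≡ 65^2 = 4225 ≡ 33
77 = 64 + 8 + 4 + 1, so 127^77 ≡ 33·36·125·127 ≡ 85 (mod 131)
Right side y^r · r^s mod p:
73^2 = 5329 ≡ 89
73^4 ≡ 89^2 = 7921 ≡ 61
73^8 ≡ 61^2 = 3721 ≡ 53
8^2 = 64
8^4 ≡ 64^2 = 4096 ≡ 35
8^8 ≡ 35^2 = 1225 ≡ 46
8^16 ≡ 46^2 = 2116 ≡ 20
21 = 16 + 4 + 1, so 8^21 ≡ 20·35·8 ≡ 98 (mod 131)
53·98 = 5194 ≡ 85 (mod 131)
85 ≡ 85 (mod 131), so the signature is genuine.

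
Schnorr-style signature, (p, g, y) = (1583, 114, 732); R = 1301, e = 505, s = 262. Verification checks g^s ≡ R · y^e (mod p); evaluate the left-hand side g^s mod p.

114^2 = 12996 ≡ 332
114^4 ≡ 332^2 = 110224 ≡ 997
114^8 ≡ 997^2 = 994009 ≡ 1468
114^16 ≡ 1468^2 = 2155024 ≡ 561
114^32 ≡ 561^2 = 314721 ≡ 1287
114^64 ≡ 1287^2 = 1656369 ≡ 551
114^128 ≡ 551^2 = 303601 ≡ 1248
114^256 ≡ 1248^2 = 1557504 ≡ 1415
262 = 256 + 4 + 2, so 114^262 ≡ 1415·997·332 ≡ 535 (mod 1583)

535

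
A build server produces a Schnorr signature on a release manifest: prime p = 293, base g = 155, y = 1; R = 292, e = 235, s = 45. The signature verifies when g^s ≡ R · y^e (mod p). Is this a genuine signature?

g^s mod p:
155^2 = 24025 ≡ 292
155^4 ≡ 292^2 = 85264 ≡ 1
155^8 ≡ 1^2 = 1
155^16 ≡ 1^2 = 1
155^32 ≡ 1^2 = 1
45 = 32 + 8 + 4 + 1, so 155^45 ≡ 1·1·1·155 ≡ 155 (mod 293)
R · y^e mod p:
1^2 = 1
1^4 ≡ 1^2 = 1
1^8 ≡ 1^2 = 1
1^16 ≡ 1^2 = 1
1^32 ≡ 1^2 = 1
1^64 ≡ 1^2 = 1
1^128 ≡ 1^2 = 1
235 = 128 + 64 + 32 + 8 + 2 + 1, so 1^235 ≡ 1·1·1·1·1·1 ≡ 1 (mod 293)
292·1 = 292 ≡ 292 (mod 293)
155 ≠ 292; the check fails.

forged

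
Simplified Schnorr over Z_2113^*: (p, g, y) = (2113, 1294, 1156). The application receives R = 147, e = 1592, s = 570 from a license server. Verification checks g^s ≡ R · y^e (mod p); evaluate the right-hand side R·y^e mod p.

1156^1592 mod 2113 = 1066
R · y^e ≡ 147·1066 = 156702 ≡ 340 (mod 2113)

340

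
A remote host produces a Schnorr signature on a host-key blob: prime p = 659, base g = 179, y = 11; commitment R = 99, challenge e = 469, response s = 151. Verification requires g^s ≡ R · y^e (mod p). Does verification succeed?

fails

g^s mod p:
179^2 = 32041 ≡ 409
179^4 ≡ 409^2 = 167281 ≡ 554
179^8 ≡ 554^2 = 306916 ≡ 481
179^16 ≡ 481^2 = 231361 ≡ 52
179^32 ≡ 52^2 = 2704 ≡ 68
179^64 ≡ 68^2 = 4624 ≡ 11
179^128 ≡ 11^2 = 121
151 = 128 + 16 + 4 + 2 + 1, so 179^151 ≡ 121·52·554·409·179 ≡ 543 (mod 659)
R · y^e mod p:
11^2 = 121
11^4 ≡ 121^2 = 14641 ≡ 143
11^8 ≡ 143^2 = 20449 ≡ 20
11^16 ≡ 20^2 = 400
11^32 ≡ 400^2 = 160000 ≡ 522
11^64 ≡ 522^2 = 272484 ≡ 317
11^128 ≡ 317^2 = 100489 ≡ 321
11^256 ≡ 321^2 = 103041 ≡ 237
469 = 256 + 128 + 64 + 16 + 4 + 1, so 11^469 ≡ 237·321·317·400·143·11 ≡ 73 (mod 659)
99·73 = 7227 ≡ 637 (mod 659)
543 ≠ 637; the check fails.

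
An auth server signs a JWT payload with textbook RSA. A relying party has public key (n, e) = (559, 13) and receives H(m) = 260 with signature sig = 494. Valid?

no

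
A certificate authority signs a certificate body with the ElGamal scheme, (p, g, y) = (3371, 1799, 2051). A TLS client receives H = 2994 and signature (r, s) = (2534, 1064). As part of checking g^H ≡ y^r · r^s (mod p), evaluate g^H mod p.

279

1799^2 = 3236401 ≡ 241
1799^4 ≡ 241^2 = 58081 ≡ 774
1799^8 ≡ 774^2 = 599076 ≡ 2409
1799^16 ≡ 2409^2 = 5803281 ≡ 1790
1799^32 ≡ 1790^2 = 3204100 ≡ 1650
1799^64 ≡ 1650^2 = 2722500 ≡ 2103
1799^128 ≡ 2103^2 = 4422609 ≡ 3228
1799^256 ≡ 3228^2 = 10419984 ≡ 223
1799^512 ≡ 223^2 = 49729 ≡ 2535
1799^1024 ≡ 2535^2 = 6426225 ≡ 1099
1799^2048 ≡ 1099^2 = 1207801 ≡ 983
2994 = 2048 + 512 + 256 + 128 + 32 + 16 + 2, so 1799^2994 ≡ 983·2535·223·3228·1650·1790·241 ≡ 279 (mod 3371)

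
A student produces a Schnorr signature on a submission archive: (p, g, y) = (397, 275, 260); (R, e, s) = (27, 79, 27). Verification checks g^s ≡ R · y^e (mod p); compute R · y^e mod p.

260^2 = 67600 ≡ 110
260^4 ≡ 110^2 = 12100 ≡ 190
260^8 ≡ 190^2 = 36100 ≡ 370
260^16 ≡ 370^2 = 136900 ≡ 332
260^32 ≡ 332^2 = 110224 ≡ 255
260^64 ≡ 255^2 = 65025 ≡ 314
79 = 64 + 8 + 4 + 2 + 1, so 260^79 ≡ 314·370·190·110·260 ≡ 120 (mod 397)
R · y^e ≡ 27·120 = 3240 ≡ 64 (mod 397)

64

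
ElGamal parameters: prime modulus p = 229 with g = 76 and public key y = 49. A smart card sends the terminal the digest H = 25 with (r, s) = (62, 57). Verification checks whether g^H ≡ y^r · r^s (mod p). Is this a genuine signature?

Left side g^H mod p:
76^2 = 5776 ≡ 51
76^4 ≡ 51^2 = 2601 ≡ 82
76^8 ≡ 82^2 = 6724 ≡ 83
76^16 ≡ 83^2 = 6889 ≡ 19
25 = 16 + 8 + 1, so 76^25 ≡ 19·83·76 ≡ 85 (mod 229)
Right side y^r · r^s mod p:
49^2 = 2401 ≡ 111
49^4 ≡ 111^2 = 12321 ≡ 184
49^8 ≡ 184^2 = 33856 ≡ 193
49^16 ≡ 193^2 = 37249 ≡ 151
49^32 ≡ 151^2 = 22801 ≡ 130
62 = 32 + 16 + 8 + 4 + 2, so 49^62 ≡ 130·151·193·184·111 ≡ 144 (mod 229)
62^2 = 3844 ≡ 180
62^4 ≡ 180^2 = 32400 ≡ 111
62^8 ≡ 111^2 = 12321 ≡ 184
62^16 ≡ 184^2 = 33856 ≡ 193
62^32 ≡ 193^2 = 37249 ≡ 151
57 = 32 + 16 + 8 + 1, so 62^57 ≡ 151·193·184·62 ≡ 228 (mod 229)
144·228 = 32832 ≡ 85 (mod 229)
85 ≡ 85 (mod 229), so the signature is genuine.

genuine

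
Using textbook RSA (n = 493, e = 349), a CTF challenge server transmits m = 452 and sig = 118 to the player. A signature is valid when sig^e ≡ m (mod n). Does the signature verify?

does not verify

Squares mod 493: sig^1≡118, sig^2≡120, sig^4≡103, sig^8≡256, sig^16≡460, sig^32≡103, sig^64≡256, sig^128≡460, sig^256≡103
349 = 256 + 64 + 16 + 8 + 4 + 1, so sig^349 ≡ 103·256·460·256·103·118 ≡ 101 (mod 493)
The recovered value 101 does not match the digest 452.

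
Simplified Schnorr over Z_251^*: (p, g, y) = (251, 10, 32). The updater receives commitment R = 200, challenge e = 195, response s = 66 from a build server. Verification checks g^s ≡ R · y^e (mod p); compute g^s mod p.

10^2 = 100
10^4 ≡ 100^2 = 10000 ≡ 211
10^8 ≡ 211^2 = 44521 ≡ 94
10^16 ≡ 94^2 = 8836 ≡ 51
10^32 ≡ 51^2 = 2601 ≡ 91
10^64 ≡ 91^2 = 8281 ≡ 249
66 = 64 + 2, so 10^66 ≡ 249·100 ≡ 51 (mod 251)

51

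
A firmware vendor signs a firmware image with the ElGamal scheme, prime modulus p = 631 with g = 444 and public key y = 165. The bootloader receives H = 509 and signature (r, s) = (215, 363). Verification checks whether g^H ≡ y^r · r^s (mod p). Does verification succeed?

passes

Left side g^H mod p:
Squares mod 631: 444^1≡444, 444^2≡264, 444^4≡286, 444^8≡397, 444^16≡490, 444^32≡320, 444^64≡178, 444^128≡134, 444^256≡288
509 = 256 + 128 + 64 + 32 + 16 + 8 + 4 + 1, so 444^509 ≡ 288·134·178·320·490·397·286·444 ≡ 179 (mod 631)
Right side y^r · r^s mod p:
Squares mod 631: 165^1≡165, 165^2≡92, 165^4≡261, 165^8≡604, 165^16≡98, 165^32≡139, 165^64≡391, 165^128≡179
215 = 128 + 64 + 16 + 4 + 2 + 1, so 165^215 ≡ 179·391·98·261·92·165 ≡ 157 (mod 631)
Squares mod 631: 215^1≡215, 215^2≡162, 215^4≡373, 215^8≡309, 215^16≡200, 215^32≡247, 215^64≡433, 215^128≡82, 215^256≡414
363 = 256 + 64 + 32 + 8 + 2 + 1, so 215^363 ≡ 414·433·247·309·162·215 ≡ 182 (mod 631)
157·182 = 28574 ≡ 179 (mod 631)
179 ≡ 179 (mod 631), so the signature is genuine.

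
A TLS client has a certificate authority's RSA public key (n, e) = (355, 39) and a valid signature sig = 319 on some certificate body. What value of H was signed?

244

sig^2 ≡ 319^2 = 101761 ≡ 231
sig^4 ≡ 231^2 = 53361 ≡ 111
sig^8 ≡ 111^2 = 12321 ≡ 251
sig^16 ≡ 251^2 = 63001 ≡ 166
sig^32 ≡ 166^2 = 27556 ≡ 221
39 = 32 + 4 + 2 + 1, so sig^39 ≡ 221·111·231·319 ≡ 244 (mod 355)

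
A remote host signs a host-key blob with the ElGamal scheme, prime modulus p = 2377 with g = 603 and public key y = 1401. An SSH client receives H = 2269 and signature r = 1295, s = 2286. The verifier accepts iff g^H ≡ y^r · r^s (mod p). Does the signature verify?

verifies

Left side g^H mod p:
603^2 = 363609 ≡ 2305
603^4 ≡ 2305^2 = 5313025 ≡ 430
603^8 ≡ 430^2 = 184900 ≡ 1871
603^16 ≡ 1871^2 = 3500641 ≡ 1697
603^32 ≡ 1697^2 = 2879809 ≡ 1262
603^64 ≡ 1262^2 = 1592644 ≡ 54
603^128 ≡ 54^2 = 2916 ≡ 539
603^256 ≡ 539^2 = 290521 ≡ 527
603^512 ≡ 527^2 = 277729 ≡ 1997
603^1024 ≡ 1997^2 = 3988009 ≡ 1780
603^2048 ≡ 1780^2 = 3168400 ≡ 2236
2269 = 2048 + 128 + 64 + 16 + 8 + 4 + 1, so 603^2269 ≡ 2236·539·54·1697·1871·430·603 ≡ 779 (mod 2377)
Right side y^r · r^s mod p:
1401^2 = 1962801 ≡ 1776
1401^4 ≡ 1776^2 = 3154176 ≡ 2274
1401^8 ≡ 2274^2 = 5171076 ≡ 1101
1401^16 ≡ 1101^2 = 1212201 ≡ 2308
1401^32 ≡ 2308^2 = 5326864 ≡ 7
1401^64 ≡ 7^2 = 49
1401^128 ≡ 49^2 = 2401 ≡ 24
1401^256 ≡ 24^2 = 576
1401^512 ≡ 576^2 = 331776 ≡ 1373
1401^1024 ≡ 1373^2 = 1885129 ≡ 168
1295 = 1024 + 256 + 8 + 4 + 2 + 1, so 1401^1295 ≡ 168·576·1101·2274·1776·1401 ≡ 1113 (mod 2377)
1295^2 = 1677025 ≡ 1240
1295^4 ≡ 1240^2 = 1537600 ≡ 2058
1295^8 ≡ 2058^2 = 4235364 ≡ 1927
1295^16 ≡ 1927^2 = 3713329 ≡ 455
1295^32 ≡ 455^2 = 207025 ≡ 226
1295^64 ≡ 226^2 = 51076 ≡ 1159
1295^128 ≡ 1159^2 = 1343281 ≡ 276
1295^256 ≡ 276^2 = 76176 ≡ 112
1295^512 ≡ 112^2 = 12544 ≡ 659
1295^1024 ≡ 659^2 = 434281 ≡ 1667
1295^2048 ≡ 1667^2 = 2778889 ≡ 176
2286 = 2048 + 128 + 64 + 32 + 8 + 4 + 2, so 1295^2286 ≡ 176·276·1159·226·1927·2058·1240 ≡ 336 (mod 2377)
1113·336 = 373968 ≡ 779 (mod 2377)
779 ≡ 779 (mod 2377), so the signature is genuine.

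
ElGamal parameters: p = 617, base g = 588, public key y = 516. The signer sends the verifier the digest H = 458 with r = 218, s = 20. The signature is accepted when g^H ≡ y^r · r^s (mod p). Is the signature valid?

invalid

Left side g^H mod p:
588^2 = 345744 ≡ 224
588^4 ≡ 224^2 = 50176 ≡ 199
588^8 ≡ 199^2 = 39601 ≡ 113
588^16 ≡ 113^2 = 12769 ≡ 429
588^32 ≡ 429^2 = 184041 ≡ 175
588^64 ≡ 175^2 = 30625 ≡ 392
588^128 ≡ 392^2 = 153664 ≡ 31
588^256 ≡ 31^2 = 961 ≡ 344
458 = 256 + 128 + 64 + 8 + 2, so 588^458 ≡ 344·31·392·113·224 ≡ 461 (mod 617)
Right side y^r · r^s mod p:
516^2 = 266256 ≡ 329
516^4 ≡ 329^2 = 108241 ≡ 266
516^8 ≡ 266^2 = 70756 ≡ 418
516^16 ≡ 418^2 = 174724 ≡ 113
516^32 ≡ 113^2 = 12769 ≡ 429
516^64 ≡ 429^2 = 184041 ≡ 175
516^128 ≡ 175^2 = 30625 ≡ 392
218 = 128 + 64 + 16 + 8 + 2, so 516^218 ≡ 392·175·113·418·329 ≡ 15 (mod 617)
218^2 = 47524 ≡ 15
218^4 ≡ 15^2 = 225
218^8 ≡ 225^2 = 50625 ≡ 31
218^16 ≡ 31^2 = 961 ≡ 344
20 = 16 + 4, so 218^20 ≡ 344·225 ≡ 275 (mod 617)
15·275 = 4125 ≡ 423 (mod 617)
461 ≠ 423, so verification fails.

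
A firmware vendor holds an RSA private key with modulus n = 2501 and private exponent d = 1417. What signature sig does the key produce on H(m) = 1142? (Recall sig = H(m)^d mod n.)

1860

Squares mod 2501: (H(m))^1≡1142, (H(m))^2≡1143, (H(m))^4≡927, (H(m))^8≡1486, (H(m))^16≡2314, (H(m))^32≡2456, (H(m))^64≡2025, (H(m))^128≡1486, (H(m))^256≡2314, (H(m))^512≡2456, (H(m))^1024≡2025
1417 = 1024 + 256 + 128 + 8 + 1, so (H(m))^1417 ≡ 2025·2314·1486·1486·1142 ≡ 1860 (mod 2501)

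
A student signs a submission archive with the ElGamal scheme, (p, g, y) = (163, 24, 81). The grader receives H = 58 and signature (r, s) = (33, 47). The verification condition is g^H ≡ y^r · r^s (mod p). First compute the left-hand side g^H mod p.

43

24^2 = 576 ≡ 87
24^4 ≡ 87^2 = 7569 ≡ 71
24^8 ≡ 71^2 = 5041 ≡ 151
24^16 ≡ 151^2 = 22801 ≡ 144
24^32 ≡ 144^2 = 20736 ≡ 35
58 = 32 + 16 + 8 + 2, so 24^58 ≡ 35·144·151·87 ≡ 43 (mod 163)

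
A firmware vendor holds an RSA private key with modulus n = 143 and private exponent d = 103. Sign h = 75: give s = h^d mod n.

36

Squares mod 143: h^1≡75, h^2≡48, h^4≡16, h^8≡113, h^16≡42, h^32≡48, h^64≡16
103 = 64 + 32 + 4 + 2 + 1, so h^103 ≡ 16·48·16·48·75 ≡ 36 (mod 143)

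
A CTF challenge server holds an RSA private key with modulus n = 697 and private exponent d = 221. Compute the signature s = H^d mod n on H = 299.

Squares mod 697: H^1≡299, H^2≡185, H^4≡72, H^8≡305, H^16≡324, H^32≡426, H^64≡256, H^128≡18
221 = 128 + 64 + 16 + 8 + 4 + 1, so H^221 ≡ 18·256·324·305·72·299 ≡ 521 (mod 697)

521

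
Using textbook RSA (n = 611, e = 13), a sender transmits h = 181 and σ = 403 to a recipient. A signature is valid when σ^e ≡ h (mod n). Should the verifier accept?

σ^2 ≡ 403^2 = 162409 ≡ 494
σ^4 ≡ 494^2 = 244036 ≡ 247
σ^8 ≡ 247^2 = 61009 ≡ 520
13 = 8 + 4 + 1, so σ^13 ≡ 520·247·403 ≡ 455 (mod 611)
The recovered value 455 does not match the digest 181.

reject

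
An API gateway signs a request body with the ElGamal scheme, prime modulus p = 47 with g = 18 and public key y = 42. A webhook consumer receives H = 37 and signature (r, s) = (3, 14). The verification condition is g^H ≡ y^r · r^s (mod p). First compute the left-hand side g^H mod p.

18^2 = 324 ≡ 42
18^4 ≡ 42^2 = 1764 ≡ 25
18^8 ≡ 25^2 = 625 ≡ 14
18^16 ≡ 14^2 = 196 ≡ 8
18^32 ≡ 8^2 = 64 ≡ 17
37 = 32 + 4 + 1, so 18^37 ≡ 17·25·18 ≡ 36 (mod 47)

36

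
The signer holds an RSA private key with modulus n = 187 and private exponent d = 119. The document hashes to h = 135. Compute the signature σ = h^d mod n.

h^2 ≡ 135^2 = 18225 ≡ 86
h^4 ≡ 86^2 = 7396 ≡ 103
h^8 ≡ 103^2 = 10609 ≡ 137
h^16 ≡ 137^2 = 18769 ≡ 69
h^32 ≡ 69^2 = 4761 ≡ 86
h^64 ≡ 86^2 = 7396 ≡ 103
119 = 64 + 32 + 16 + 4 + 2 + 1, so h^119 ≡ 103·86·69·103·86·135 ≡ 169 (mod 187)

169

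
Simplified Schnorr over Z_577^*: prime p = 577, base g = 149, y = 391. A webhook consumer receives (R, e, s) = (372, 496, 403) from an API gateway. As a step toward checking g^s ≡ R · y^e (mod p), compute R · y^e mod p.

391^2 = 152881 ≡ 553
391^4 ≡ 553^2 = 305809 ≡ 576
391^8 ≡ 576^2 = 331776 ≡ 1
391^16 ≡ 1^2 = 1
391^32 ≡ 1^2 = 1
391^64 ≡ 1^2 = 1
391^128 ≡ 1^2 = 1
391^256 ≡ 1^2 = 1
496 = 256 + 128 + 64 + 32 + 16, so 391^496 ≡ 1·1·1·1·1 ≡ 1 (mod 577)
R · y^e ≡ 372·1 = 372 ≡ 372 (mod 577)

372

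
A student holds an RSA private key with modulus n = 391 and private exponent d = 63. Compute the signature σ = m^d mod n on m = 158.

m^2 ≡ 158^2 = 24964 ≡ 331
m^4 ≡ 331^2 = 109561 ≡ 81
m^8 ≡ 81^2 = 6561 ≡ 305
m^16 ≡ 305^2 = 93025 ≡ 358
m^32 ≡ 358^2 = 128164 ≡ 307
63 = 32 + 16 + 8 + 4 + 2 + 1, so m^63 ≡ 307·358·305·81·331·158 ≡ 109 (mod 391)

109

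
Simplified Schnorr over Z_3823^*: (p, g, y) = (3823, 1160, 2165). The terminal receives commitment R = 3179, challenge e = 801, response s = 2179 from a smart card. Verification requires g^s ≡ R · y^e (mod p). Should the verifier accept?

g^s mod p:
1160^2 = 1345600 ≡ 3727
1160^4 ≡ 3727^2 = 13890529 ≡ 1570
1160^8 ≡ 1570^2 = 2464900 ≡ 2888
1160^16 ≡ 2888^2 = 8340544 ≡ 2581
1160^32 ≡ 2581^2 = 6661561 ≡ 1895
1160^64 ≡ 1895^2 = 3591025 ≡ 1228
1160^128 ≡ 1228^2 = 1507984 ≡ 1722
1160^256 ≡ 1722^2 = 2965284 ≡ 2459
1160^512 ≡ 2459^2 = 6046681 ≡ 2518
1160^1024 ≡ 2518^2 = 6340324 ≡ 1790
1160^2048 ≡ 1790^2 = 3204100 ≡ 426
2179 = 2048 + 128 + 2 + 1, so 1160^2179 ≡ 426·1722·3727·1160 ≡ 981 (mod 3823)
R · y^e mod p:
2165^2 = 4687225 ≡ 227
2165^4 ≡ 227^2 = 51529 ≡ 1830
2165^8 ≡ 1830^2 = 3348900 ≡ 3775
2165^16 ≡ 3775^2 = 14250625 ≡ 2304
2165^32 ≡ 2304^2 = 5308416 ≡ 2092
2165^64 ≡ 2092^2 = 4376464 ≡ 2952
2165^128 ≡ 2952^2 = 8714304 ≡ 1687
2165^256 ≡ 1687^2 = 2845969 ≡ 1657
2165^512 ≡ 1657^2 = 2745649 ≡ 735
801 = 512 + 256 + 32 + 1, so 2165^801 ≡ 735·1657·2092·2165 ≡ 2747 (mod 3823)
3179·2747 = 8732713 ≡ 981 (mod 3823)
981 ≡ 981 (mod 3823); signature holds.

accept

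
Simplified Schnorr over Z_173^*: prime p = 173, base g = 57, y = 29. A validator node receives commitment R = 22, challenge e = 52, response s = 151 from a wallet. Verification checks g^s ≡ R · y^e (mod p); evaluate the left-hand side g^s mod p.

57^2 = 3249 ≡ 135
57^4 ≡ 135^2 = 18225 ≡ 60
57^8 ≡ 60^2 = 3600 ≡ 140
57^16 ≡ 140^2 = 19600 ≡ 51
57^32 ≡ 51^2 = 2601 ≡ 6
57^64 ≡ 6^2 = 36
57^128 ≡ 36^2 = 1296 ≡ 85
151 = 128 + 16 + 4 + 2 + 1, so 57^151 ≡ 85·51·60·135·57 ≡ 149 (mod 173)

149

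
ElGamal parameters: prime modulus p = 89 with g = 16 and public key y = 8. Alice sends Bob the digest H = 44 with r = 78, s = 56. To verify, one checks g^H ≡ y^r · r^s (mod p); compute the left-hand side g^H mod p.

16^44 mod 89 = 1

1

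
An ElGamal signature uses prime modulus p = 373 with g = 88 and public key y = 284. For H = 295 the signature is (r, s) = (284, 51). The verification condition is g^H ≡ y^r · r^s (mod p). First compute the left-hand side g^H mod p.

88^295 mod 373 = 88

88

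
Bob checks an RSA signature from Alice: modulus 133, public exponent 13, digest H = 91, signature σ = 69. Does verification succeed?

σ^2 ≡ 69^2 = 4761 ≡ 106
σ^4 ≡ 106^2 = 11236 ≡ 64
σ^8 ≡ 64^2 = 4096 ≡ 106
13 = 8 + 4 + 1, so σ^13 ≡ 106·64·69 ≡ 69 (mod 133)
σ^13 mod 133 = 69, but H = 91.

fails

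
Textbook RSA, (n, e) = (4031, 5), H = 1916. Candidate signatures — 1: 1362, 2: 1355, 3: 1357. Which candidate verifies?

Candidate 1: Squares mod 4031: 1362^1≡1362, 1362^2≡784, 1362^4≡1944; 5 = 4 + 1, so 1362^5 ≡ 1944·1362 ≡ 3392 (mod 4031)
Candidate 2: Squares mod 4031: 1355^1≡1355, 1355^2≡1920, 1355^4≡2066; 5 = 4 + 1, so 1355^5 ≡ 2066·1355 ≡ 1916 (mod 4031)
  → matches H = 1916
Candidate 3: Squares mod 4031: 1357^1≡1357, 1357^2≡3313, 1357^4≡3587; 5 = 4 + 1, so 1357^5 ≡ 3587·1357 ≡ 2142 (mod 4031)

2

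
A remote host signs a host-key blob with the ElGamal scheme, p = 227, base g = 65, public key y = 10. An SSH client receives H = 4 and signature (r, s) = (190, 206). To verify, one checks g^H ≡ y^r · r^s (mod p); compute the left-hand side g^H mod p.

26

Squares mod 227: 65^1≡65, 65^2≡139, 65^4≡26
65^4 ≡ 26 (mod 227)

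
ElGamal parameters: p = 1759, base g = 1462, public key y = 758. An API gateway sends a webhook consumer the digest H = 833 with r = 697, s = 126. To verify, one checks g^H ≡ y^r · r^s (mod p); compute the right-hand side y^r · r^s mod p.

758^2 = 574564 ≡ 1130
758^4 ≡ 1130^2 = 1276900 ≡ 1625
758^8 ≡ 1625^2 = 2640625 ≡ 366
758^16 ≡ 366^2 = 133956 ≡ 272
758^32 ≡ 272^2 = 73984 ≡ 106
758^64 ≡ 106^2 = 11236 ≡ 682
758^128 ≡ 682^2 = 465124 ≡ 748
758^256 ≡ 748^2 = 559504 ≡ 142
758^512 ≡ 142^2 = 20164 ≡ 815
697 = 512 + 128 + 32 + 16 + 8 + 1, so 758^697 ≡ 815·748·106·272·366·758 ≡ 1429 (mod 1759)
697^2 = 485809 ≡ 325
697^4 ≡ 325^2 = 105625 ≡ 85
697^8 ≡ 85^2 = 7225 ≡ 189
697^16 ≡ 189^2 = 35721 ≡ 541
697^32 ≡ 541^2 = 292681 ≡ 687
697^64 ≡ 687^2 = 471969 ≡ 557
126 = 64 + 32 + 16 + 8 + 4 + 2, so 697^126 ≡ 557·687·541·189·85·325 ≡ 1301 (mod 1759)
y^r · r^s ≡ 1429·1301 = 1859129 ≡ 1625 (mod 1759)

1625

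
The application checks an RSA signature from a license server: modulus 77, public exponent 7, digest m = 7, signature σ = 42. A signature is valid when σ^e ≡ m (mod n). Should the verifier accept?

reject

σ^2 ≡ 42^2 = 1764 ≡ 70
σ^4 ≡ 70^2 = 4900 ≡ 49
7 = 4 + 2 + 1, so σ^7 ≡ 49·70·42 ≡ 70 (mod 77)
The recovered value 70 does not match the digest 7.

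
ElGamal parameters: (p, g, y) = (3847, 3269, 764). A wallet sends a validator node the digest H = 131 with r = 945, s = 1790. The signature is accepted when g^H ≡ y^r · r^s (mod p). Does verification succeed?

fails

Left side g^H mod p:
3269^2 = 10686361 ≡ 3242
3269^4 ≡ 3242^2 = 10510564 ≡ 560
3269^8 ≡ 560^2 = 313600 ≡ 1993
3269^16 ≡ 1993^2 = 3972049 ≡ 1945
3269^32 ≡ 1945^2 = 3783025 ≡ 1424
3269^64 ≡ 1424^2 = 2027776 ≡ 407
3269^128 ≡ 407^2 = 165649 ≡ 228
131 = 128 + 2 + 1, so 3269^131 ≡ 228·3242·3269 ≡ 245 (mod 3847)
Right side y^r · r^s mod p:
764^2 = 583696 ≡ 2799
764^4 ≡ 2799^2 = 7834401 ≡ 1909
764^8 ≡ 1909^2 = 3644281 ≡ 1172
764^16 ≡ 1172^2 = 1373584 ≡ 205
764^32 ≡ 205^2 = 42025 ≡ 3555
764^64 ≡ 3555^2 = 12638025 ≡ 630
764^128 ≡ 630^2 = 396900 ≡ 659
764^256 ≡ 659^2 = 434281 ≡ 3417
764^512 ≡ 3417^2 = 11675889 ≡ 244
945 = 512 + 256 + 128 + 32 + 16 + 1, so 764^945 ≡ 244·3417·659·3555·205·764 ≡ 1084 (mod 3847)
945^2 = 893025 ≡ 521
945^4 ≡ 521^2 = 271441 ≡ 2151
945^8 ≡ 2151^2 = 4626801 ≡ 2707
945^16 ≡ 2707^2 = 7327849 ≡ 3161
945^32 ≡ 3161^2 = 9991921 ≡ 1262
945^64 ≡ 1262^2 = 1592644 ≡ 3833
945^128 ≡ 3833^2 = 14691889 ≡ 196
945^256 ≡ 196^2 = 38416 ≡ 3793
945^512 ≡ 3793^2 = 14386849 ≡ 2916
945^1024 ≡ 2916^2 = 8503056 ≡ 1186
1790 = 1024 + 512 + 128 + 64 + 32 + 16 + 8 + 4 + 2, so 945^1790 ≡ 1186·2916·196·3833·1262·3161·2707·2151·521 ≡ 3663 (mod 3847)
1084·3663 = 3970692 ≡ 588 (mod 3847)
245 ≠ 588, so verification fails.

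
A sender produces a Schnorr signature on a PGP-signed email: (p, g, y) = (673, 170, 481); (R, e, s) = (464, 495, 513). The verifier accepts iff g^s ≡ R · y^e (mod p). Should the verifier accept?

g^s mod p:
170^2 = 28900 ≡ 634
170^4 ≡ 634^2 = 401956 ≡ 175
170^8 ≡ 175^2 = 30625 ≡ 340
170^16 ≡ 340^2 = 115600 ≡ 517
170^32 ≡ 517^2 = 267289 ≡ 108
170^64 ≡ 108^2 = 11664 ≡ 223
170^128 ≡ 223^2 = 49729 ≡ 600
170^256 ≡ 600^2 = 360000 ≡ 618
170^512 ≡ 618^2 = 381924 ≡ 333
513 = 512 + 1, so 170^513 ≡ 333·170 ≡ 78 (mod 673)
R · y^e mod p:
481^2 = 231361 ≡ 522
481^4 ≡ 522^2 = 272484 ≡ 592
481^8 ≡ 592^2 = 350464 ≡ 504
481^16 ≡ 504^2 = 254016 ≡ 295
481^32 ≡ 295^2 = 87025 ≡ 208
481^64 ≡ 208^2 = 43264 ≡ 192
481^128 ≡ 192^2 = 36864 ≡ 522
481^256 ≡ 522^2 = 272484 ≡ 592
495 = 256 + 128 + 64 + 32 + 8 + 4 + 2 + 1, so 481^495 ≡ 592·522·192·208·504·592·522·481 ≡ 444 (mod 673)
464·444 = 206016 ≡ 78 (mod 673)
78 ≡ 78 (mod 673); signature holds.

accept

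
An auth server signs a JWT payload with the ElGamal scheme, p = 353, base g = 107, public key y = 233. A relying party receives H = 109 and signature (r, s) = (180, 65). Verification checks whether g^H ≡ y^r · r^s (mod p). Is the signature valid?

Left side g^H mod p:
107^2 = 11449 ≡ 153
107^4 ≡ 153^2 = 23409 ≡ 111
107^8 ≡ 111^2 = 12321 ≡ 319
107^16 ≡ 319^2 = 101761 ≡ 97
107^32 ≡ 97^2 = 9409 ≡ 231
107^64 ≡ 231^2 = 53361 ≡ 58
109 = 64 + 32 + 8 + 4 + 1, so 107^109 ≡ 58·231·319·111·107 ≡ 129 (mod 353)
Right side y^r · r^s mod p:
233^2 = 54289 ≡ 280
233^4 ≡ 280^2 = 78400 ≡ 34
233^8 ≡ 34^2 = 1156 ≡ 97
233^16 ≡ 97^2 = 9409 ≡ 231
233^32 ≡ 231^2 = 53361 ≡ 58
233^64 ≡ 58^2 = 3364 ≡ 187
233^128 ≡ 187^2 = 34969 ≡ 22
180 = 128 + 32 + 16 + 4, so 233^180 ≡ 22·58·231·34 ≡ 34 (mod 353)
180^2 = 32400 ≡ 277
180^4 ≡ 277^2 = 76729 ≡ 128
180^8 ≡ 128^2 = 16384 ≡ 146
180^16 ≡ 146^2 = 21316 ≡ 136
180^32 ≡ 136^2 = 18496 ≡ 140
180^64 ≡ 140^2 = 19600 ≡ 185
65 = 64 + 1, so 180^65 ≡ 185·180 ≡ 118 (mod 353)
34·118 = 4012 ≡ 129 (mod 353)
129 ≡ 129 (mod 353), so the signature is genuine.

valid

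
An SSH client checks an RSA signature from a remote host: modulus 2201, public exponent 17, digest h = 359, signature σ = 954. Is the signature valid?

invalid

σ^17 mod 2201 = 1842
σ^17 mod 2201 = 1842, but h = 359.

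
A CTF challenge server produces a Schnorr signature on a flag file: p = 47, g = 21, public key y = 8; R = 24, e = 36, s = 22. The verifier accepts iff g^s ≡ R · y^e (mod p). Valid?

yes

g^s mod p:
Squares mod 47: 21^1≡21, 21^2≡18, 21^4≡42, 21^8≡25, 21^16≡14
22 = 16 + 4 + 2, so 21^22 ≡ 14·42·18 ≡ 9 (mod 47)
R · y^e mod p:
Squares mod 47: 8^1≡8, 8^2≡17, 8^4≡7, 8^8≡2, 8^16≡4, 8^32≡16
36 = 32 + 4, so 8^36 ≡ 16·7 ≡ 18 (mod 47)
24·18 = 432 ≡ 9 (mod 47)
9 ≡ 9 (mod 47); signature holds.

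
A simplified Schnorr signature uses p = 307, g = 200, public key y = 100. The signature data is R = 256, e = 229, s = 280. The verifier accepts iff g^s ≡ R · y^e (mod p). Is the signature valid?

valid

g^s mod p:
200^2 = 40000 ≡ 90
200^4 ≡ 90^2 = 8100 ≡ 118
200^8 ≡ 118^2 = 13924 ≡ 109
200^16 ≡ 109^2 = 11881 ≡ 215
200^32 ≡ 215^2 = 46225 ≡ 175
200^64 ≡ 175^2 = 30625 ≡ 232
200^128 ≡ 232^2 = 53824 ≡ 99
200^256 ≡ 99^2 = 9801 ≡ 284
280 = 256 + 16 + 8, so 200^280 ≡ 284·215·109 ≡ 87 (mod 307)
R · y^e mod p:
100^2 = 10000 ≡ 176
100^4 ≡ 176^2 = 30976 ≡ 276
100^8 ≡ 276^2 = 76176 ≡ 40
100^16 ≡ 40^2 = 1600 ≡ 65
100^32 ≡ 65^2 = 4225 ≡ 234
100^64 ≡ 234^2 = 54756 ≡ 110
100^128 ≡ 110^2 = 12100 ≡ 127
229 = 128 + 64 + 32 + 4 + 1, so 100^229 ≡ 127·110·234·276·100 ≡ 215 (mod 307)
256·215 = 55040 ≡ 87 (mod 307)
87 ≡ 87 (mod 307); signature holds.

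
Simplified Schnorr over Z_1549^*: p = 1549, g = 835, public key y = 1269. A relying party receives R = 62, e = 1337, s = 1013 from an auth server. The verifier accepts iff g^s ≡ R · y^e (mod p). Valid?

no

g^s mod p:
Squares mod 1549: 835^1≡835, 835^2≡175, 835^4≡1194, 835^8≡556, 835^16≡885, 835^32≡980, 835^64≡20, 835^128≡400, 835^256≡453, 835^512≡741
1013 = 512 + 256 + 128 + 64 + 32 + 16 + 4 + 1, so 835^1013 ≡ 741·453·400·20·980·885·1194·835 ≡ 1499 (mod 1549)
R · y^e mod p:
Squares mod 1549: 1269^1≡1269, 1269^2≡950, 1269^4≡982, 1269^8≡846, 1269^16≡78, 1269^32≡1437, 1269^64≡152, 1269^128≡1418, 1269^256≡122, 1269^512≡943, 1269^1024≡123
1337 = 1024 + 256 + 32 + 16 + 8 + 1, so 1269^1337 ≡ 123·122·1437·78·846·1269 ≡ 1176 (mod 1549)
62·1176 = 72912 ≡ 109 (mod 1549)
1499 ≠ 109; the check fails.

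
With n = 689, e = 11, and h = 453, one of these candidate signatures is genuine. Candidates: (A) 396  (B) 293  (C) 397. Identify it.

Candidate A: Squares mod 689: 396^1≡396, 396^2≡413, 396^4≡386, 396^8≡172; 11 = 8 + 2 + 1, so 396^11 ≡ 172·413·396 ≡ 453 (mod 689)
  → matches h = 453
Candidate B: Squares mod 689: 293^1≡293, 293^2≡413, 293^4≡386, 293^8≡172; 11 = 8 + 2 + 1, so 293^11 ≡ 172·413·293 ≡ 236 (mod 689)
Candidate C: Squares mod 689: 397^1≡397, 397^2≡517, 397^4≡646, 397^8≡471; 11 = 8 + 2 + 1, so 397^11 ≡ 471·517·397 ≡ 67 (mod 689)

A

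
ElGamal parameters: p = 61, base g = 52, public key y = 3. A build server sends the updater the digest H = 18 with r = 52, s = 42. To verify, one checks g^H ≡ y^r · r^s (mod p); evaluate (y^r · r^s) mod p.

58

3^52 mod 61 = 9
52^42 mod 61 = 20
y^r · r^s ≡ 9·20 = 180 ≡ 58 (mod 61)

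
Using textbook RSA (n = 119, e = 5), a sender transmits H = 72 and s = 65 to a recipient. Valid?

no

s^2 ≡ 65^2 = 4225 ≡ 60
s^4 ≡ 60^2 = 3600 ≡ 30
5 = 4 + 1, so s^5 ≡ 30·65 ≡ 46 (mod 119)
s^5 mod 119 = 46, but H = 72.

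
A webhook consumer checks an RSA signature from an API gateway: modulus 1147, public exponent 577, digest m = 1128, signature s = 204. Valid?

s^2 ≡ 204^2 = 41616 ≡ 324
s^4 ≡ 324^2 = 104976 ≡ 599
s^8 ≡ 599^2 = 358801 ≡ 937
s^16 ≡ 937^2 = 877969 ≡ 514
s^32 ≡ 514^2 = 264196 ≡ 386
s^64 ≡ 386^2 = 148996 ≡ 1033
s^128 ≡ 1033^2 = 1067089 ≡ 379
s^256 ≡ 379^2 = 143641 ≡ 266
s^512 ≡ 266^2 = 70756 ≡ 789
577 = 512 + 64 + 1, so s^577 ≡ 789·1033·204 ≡ 722 (mod 1147)
The recovered value 722 does not match the digest 1128.

no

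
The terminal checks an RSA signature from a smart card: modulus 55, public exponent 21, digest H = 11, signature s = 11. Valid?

yes

Squares mod 55: s^1≡11, s^2≡11, s^4≡11, s^8≡11, s^16≡11
21 = 16 + 4 + 1, so s^21 ≡ 11·11·11 ≡ 11 (mod 55)
11 = H, so the signature checks out.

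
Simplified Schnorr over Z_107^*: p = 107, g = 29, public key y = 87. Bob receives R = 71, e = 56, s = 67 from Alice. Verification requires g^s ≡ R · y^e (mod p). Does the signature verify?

g^s mod p:
29^67 mod 107 = 44
R · y^e mod p:
87^56 mod 107 = 25
71·25 = 1775 ≡ 63 (mod 107)
44 ≠ 63; the check fails.

does not verify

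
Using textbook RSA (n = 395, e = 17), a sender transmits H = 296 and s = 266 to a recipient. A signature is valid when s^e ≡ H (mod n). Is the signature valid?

valid

Squares mod 395: s^1≡266, s^2≡51, s^4≡231, s^8≡36, s^16≡111
17 = 16 + 1, so s^17 ≡ 111·266 ≡ 296 (mod 395)
296 = H, so the signature checks out.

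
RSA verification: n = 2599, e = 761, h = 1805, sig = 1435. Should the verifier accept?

reject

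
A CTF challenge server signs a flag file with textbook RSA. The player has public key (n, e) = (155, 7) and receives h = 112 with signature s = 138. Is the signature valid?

s^7 mod 155 = 112
Since 112 equals the digest 112, verification succeeds.

valid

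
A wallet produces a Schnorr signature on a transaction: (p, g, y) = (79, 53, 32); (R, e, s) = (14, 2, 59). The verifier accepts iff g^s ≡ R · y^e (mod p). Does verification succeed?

g^s mod p:
Squares mod 79: 53^1≡53, 53^2≡44, 53^4≡40, 53^8≡20, 53^16≡5, 53^32≡25
59 = 32 + 16 + 8 + 2 + 1, so 53^59 ≡ 25·5·20·44·53 ≡ 37 (mod 79)
R · y^e mod p:
Squares mod 79: 32^1≡32, 32^2≡76
32^2 ≡ 76 (mod 79)
14·76 = 1064 ≡ 37 (mod 79)
37 ≡ 37 (mod 79); signature holds.

passes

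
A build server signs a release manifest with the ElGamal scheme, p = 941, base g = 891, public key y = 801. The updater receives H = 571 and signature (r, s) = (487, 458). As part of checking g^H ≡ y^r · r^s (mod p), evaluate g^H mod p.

891^2 = 793881 ≡ 618
891^4 ≡ 618^2 = 381924 ≡ 819
891^8 ≡ 819^2 = 670761 ≡ 769
891^16 ≡ 769^2 = 591361 ≡ 413
891^32 ≡ 413^2 = 170569 ≡ 248
891^64 ≡ 248^2 = 61504 ≡ 339
891^128 ≡ 339^2 = 114921 ≡ 119
891^256 ≡ 119^2 = 14161 ≡ 46
891^512 ≡ 46^2 = 2116 ≡ 234
571 = 512 + 32 + 16 + 8 + 2 + 1, so 891^571 ≡ 234·248·413·769·618·891 ≡ 154 (mod 941)

154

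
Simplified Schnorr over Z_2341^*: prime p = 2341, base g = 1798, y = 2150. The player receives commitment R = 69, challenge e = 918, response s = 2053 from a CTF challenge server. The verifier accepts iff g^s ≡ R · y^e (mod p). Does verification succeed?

g^s mod p:
Squares mod 2341: 1798^1≡1798, 1798^2≡2224, 1798^4≡1984, 1798^8≡1035, 1798^16≡1388, 1798^32≡2242, 1798^64≡437, 1798^128≡1348, 1798^256≡488, 1798^512≡1703, 1798^1024≡2051, 1798^2048≡2165
2053 = 2048 + 4 + 1, so 1798^2053 ≡ 2165·1984·1798 ≡ 2299 (mod 2341)
R · y^e mod p:
Squares mod 2341: 2150^1≡2150, 2150^2≡1366, 2150^4≡179, 2150^8≡1608, 2150^16≡1200, 2150^32≡285, 2150^64≡1631, 2150^128≡785, 2150^256≡542, 2150^512≡1139
918 = 512 + 256 + 128 + 16 + 4 + 2, so 2150^918 ≡ 1139·542·785·1200·179·1366 ≡ 1119 (mod 2341)
69·1119 = 77211 ≡ 2299 (mod 2341)
2299 ≡ 2299 (mod 2341); signature holds.

passes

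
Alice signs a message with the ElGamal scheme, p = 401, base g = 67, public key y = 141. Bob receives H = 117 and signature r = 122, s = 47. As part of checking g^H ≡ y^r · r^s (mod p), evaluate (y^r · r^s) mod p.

Squares mod 401: 141^1≡141, 141^2≡232, 141^4≡90, 141^8≡80, 141^16≡385, 141^32≡256, 141^64≡173
122 = 64 + 32 + 16 + 8 + 2, so 141^122 ≡ 173·256·385·80·232 ≡ 138 (mod 401)
Squares mod 401: 122^1≡122, 122^2≡47, 122^4≡204, 122^8≡313, 122^16≡125, 122^32≡387
47 = 32 + 8 + 4 + 2 + 1, so 122^47 ≡ 387·313·204·47·122 ≡ 150 (mod 401)
y^r · r^s ≡ 138·150 = 20700 ≡ 249 (mod 401)

249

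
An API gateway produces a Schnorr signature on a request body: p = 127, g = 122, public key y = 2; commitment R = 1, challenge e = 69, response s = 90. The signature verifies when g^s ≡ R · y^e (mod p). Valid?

g^s mod p:
122^2 = 14884 ≡ 25
122^4 ≡ 25^2 = 625 ≡ 117
122^8 ≡ 117^2 = 13689 ≡ 100
122^16 ≡ 100^2 = 10000 ≡ 94
122^32 ≡ 94^2 = 8836 ≡ 73
122^64 ≡ 73^2 = 5329 ≡ 122
90 = 64 + 16 + 8 + 2, so 122^90 ≡ 122·94·100·25 ≡ 4 (mod 127)
R · y^e mod p:
2^2 = 4
2^4 ≡ 4^2 = 16
2^8 ≡ 16^2 = 256 ≡ 2
2^16 ≡ 2^2 = 4
2^32 ≡ 4^2 = 16
2^64 ≡ 16^2 = 256 ≡ 2
69 = 64 + 4 + 1, so 2^69 ≡ 2·16·2 ≡ 64 (mod 127)
1·64 = 64 ≡ 64 (mod 127)
4 ≠ 64; the check fails.

no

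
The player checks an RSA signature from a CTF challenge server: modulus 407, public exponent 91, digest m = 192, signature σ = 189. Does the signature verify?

does not verify

σ^91 mod 407 = 189
189 ≠ 192, so verification fails.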